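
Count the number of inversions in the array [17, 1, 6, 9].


For each element, count the later elements that are smaller than it:
  17 (index 0): smaller elements after it = [1, 6, 9] -> 3
  1 (index 1): smaller elements after it = [] -> 0
  6 (index 2): smaller elements after it = [] -> 0
Total inversions = 3 + 0 + 0 = 3
Final answer: 3


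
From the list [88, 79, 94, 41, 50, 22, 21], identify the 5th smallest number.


Sort ascending: [21, 22, 41, 50, 79, 88, 94]
The 5th element (1-indexed) is at index 4.
Value = 79
Final answer: 79


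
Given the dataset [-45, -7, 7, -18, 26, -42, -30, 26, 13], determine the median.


First, sort the list: [-45, -42, -30, -18, -7, 7, 13, 26, 26]
The list has 9 elements (odd count).
The middle index is 4 (0-based), and the element there is -7.
Final answer: -7


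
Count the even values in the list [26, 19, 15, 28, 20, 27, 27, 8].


Check each element:
  26 is even
  19 is odd
  15 is odd
  28 is even
  20 is even
  27 is odd
  27 is odd
  8 is even
Evens: [26, 28, 20, 8]
Count of evens = 4
Final answer: 4


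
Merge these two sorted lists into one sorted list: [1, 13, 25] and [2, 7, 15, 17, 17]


List A: [1, 13, 25]
List B: [2, 7, 15, 17, 17]
Repeatedly compare the front elements and take the smaller:
  1 vs 2 -> take 1
  13 vs 2 -> take 2
  13 vs 7 -> take 7
  13 vs 15 -> take 13
  25 vs 15 -> take 15
  25 vs 17 -> take 17
  25 vs 17 -> take 17
  B is exhausted; append the rest of A: [25]
Final answer: [1, 2, 7, 13, 15, 17, 17, 25]


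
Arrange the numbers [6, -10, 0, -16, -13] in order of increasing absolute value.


Compute absolute values:
  |6| = 6
  |-10| = 10
  |0| = 0
  |-16| = 16
  |-13| = 13
Absolute values in increasing order: 0 < 6 < 10 < 13 < 16
Listing the original numbers in that order gives the answer.
Final answer: [0, 6, -10, -13, -16]


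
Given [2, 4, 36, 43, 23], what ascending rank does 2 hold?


Sort ascending: [2, 4, 23, 36, 43]
Find 2 in the sorted list.
2 is at position 1 (1-indexed).
Final answer: 1


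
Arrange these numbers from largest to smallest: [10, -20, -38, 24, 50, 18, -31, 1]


Original list: [10, -20, -38, 24, 50, 18, -31, 1]
Repeatedly take the largest remaining element:
  Remaining [10, -20, -38, 24, 50, 18, -31, 1] -> largest is 50
  Remaining [10, -20, -38, 24, 18, -31, 1] -> largest is 24
  Remaining [10, -20, -38, 18, -31, 1] -> largest is 18
  Remaining [10, -20, -38, -31, 1] -> largest is 10
  Remaining [-20, -38, -31, 1] -> largest is 1
  Remaining [-20, -38, -31] -> largest is -20
  Remaining [-38, -31] -> largest is -31
  Remaining [-38] -> largest is -38
Collecting the picks in order gives the descending list.
Final answer: [50, 24, 18, 10, 1, -20, -31, -38]


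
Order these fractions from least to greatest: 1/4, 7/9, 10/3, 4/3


Convert to decimal for comparison:
  1/4 = 0.25
  7/9 = 0.7778
  10/3 = 3.3333
  4/3 = 1.3333
Decimals in increasing order: 0.25 < 0.7778 < 1.3333 < 3.3333
Writing each back as its fraction gives the sorted order.
Final answer: 1/4, 7/9, 4/3, 10/3


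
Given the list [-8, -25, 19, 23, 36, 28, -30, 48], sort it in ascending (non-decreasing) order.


Original list: [-8, -25, 19, 23, 36, 28, -30, 48]
Repeatedly take the smallest remaining element:
  Remaining [-8, -25, 19, 23, 36, 28, -30, 48] -> smallest is -30
  Remaining [-8, -25, 19, 23, 36, 28, 48] -> smallest is -25
  Remaining [-8, 19, 23, 36, 28, 48] -> smallest is -8
  Remaining [19, 23, 36, 28, 48] -> smallest is 19
  Remaining [23, 36, 28, 48] -> smallest is 23
  Remaining [36, 28, 48] -> smallest is 28
  Remaining [36, 48] -> smallest is 36
  Remaining [48] -> smallest is 48
Collecting the picks in order gives the sorted list.
Final answer: [-30, -25, -8, 19, 23, 28, 36, 48]


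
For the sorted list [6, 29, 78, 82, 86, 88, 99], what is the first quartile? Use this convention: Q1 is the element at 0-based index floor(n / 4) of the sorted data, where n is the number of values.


The list has n = 7 elements.
Q1 index = floor(7 / 4) = floor(1.75) = 1
Counting from index 0 in the sorted data, the element at index 1 is 29.
Final answer: 29


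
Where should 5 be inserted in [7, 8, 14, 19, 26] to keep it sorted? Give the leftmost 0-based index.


List is sorted: [7, 8, 14, 19, 26]
We need the leftmost position where 5 can be inserted, i.e. the first index whose element is >= 5 (or the end of the list if none is).
Binary search with low=0, high=5 (0-based indices):
  low=0, high=5, mid=2: a[2]=14 >= 5, so high = 2
  low=0, high=2, mid=1: a[1]=8 >= 5, so high = 1
  low=0, high=1, mid=0: a[0]=7 >= 5, so high = 0
Now low = high = 0, so the insertion index is 0.
Final answer: 0


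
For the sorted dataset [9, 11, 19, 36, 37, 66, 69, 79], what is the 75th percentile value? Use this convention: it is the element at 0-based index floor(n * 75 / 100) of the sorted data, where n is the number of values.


The dataset has n = 8 elements.
Index = floor(8 * 75 / 100) = floor(600 / 100) = floor(6) = 6
Counting from index 0 in the sorted data, the element at index 6 is 69.
Final answer: 69


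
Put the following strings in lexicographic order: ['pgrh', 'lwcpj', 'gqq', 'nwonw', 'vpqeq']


Compare strings character by character (the first differing letter decides):
  'gqq' < 'lwcpj' since 'g' < 'l' at position 1
  'lwcpj' < 'nwonw' since 'l' < 'n' at position 1
  'nwonw' < 'pgrh' since 'n' < 'p' at position 1
  'pgrh' < 'vpqeq' since 'p' < 'v' at position 1
Chaining these comparisons gives the alphabetical order.
Final answer: ['gqq', 'lwcpj', 'nwonw', 'pgrh', 'vpqeq']


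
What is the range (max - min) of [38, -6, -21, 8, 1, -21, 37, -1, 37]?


Maximum value: 38
Minimum value: -21
Range = 38 - (-21) = 59
Final answer: 59


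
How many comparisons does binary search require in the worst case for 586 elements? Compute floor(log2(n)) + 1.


Binary search halves the search space each step.
Maximum comparisons = floor(log2(586)) + 1
log2(586) = 9.1948
floor(log2(586)) = 9, so 9 + 1 = 10
Final answer: 10


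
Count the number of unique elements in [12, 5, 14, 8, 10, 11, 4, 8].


List all unique values:
Distinct values: [4, 5, 8, 10, 11, 12, 14]
Count = 7
Final answer: 7


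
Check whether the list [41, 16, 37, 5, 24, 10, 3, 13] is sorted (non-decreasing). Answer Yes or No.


Check consecutive pairs:
  41 <= 16? False
  16 <= 37? True
  37 <= 5? False
  5 <= 24? True
  24 <= 10? False
  10 <= 3? False
  3 <= 13? True
4 consecutive pair(s) are out of order, so the list is not sorted.
Final answer: No


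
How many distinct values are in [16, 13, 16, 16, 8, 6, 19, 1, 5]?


List all unique values:
Distinct values: [1, 5, 6, 8, 13, 16, 19]
Count = 7
Final answer: 7


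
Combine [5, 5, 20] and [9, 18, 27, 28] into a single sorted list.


List A: [5, 5, 20]
List B: [9, 18, 27, 28]
Repeatedly compare the front elements and take the smaller:
  5 vs 9 -> take 5
  5 vs 9 -> take 5
  20 vs 9 -> take 9
  20 vs 18 -> take 18
  20 vs 27 -> take 20
  A is exhausted; append the rest of B: [27, 28]
Final answer: [5, 5, 9, 18, 20, 27, 28]


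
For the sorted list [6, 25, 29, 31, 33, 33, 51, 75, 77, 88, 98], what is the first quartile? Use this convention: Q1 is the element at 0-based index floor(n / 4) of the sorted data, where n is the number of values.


The list has n = 11 elements.
Q1 index = floor(11 / 4) = floor(2.75) = 2
Counting from index 0 in the sorted data, the element at index 2 is 29.
Final answer: 29


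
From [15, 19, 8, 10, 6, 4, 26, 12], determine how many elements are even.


Check each element:
  15 is odd
  19 is odd
  8 is even
  10 is even
  6 is even
  4 is even
  26 is even
  12 is even
Evens: [8, 10, 6, 4, 26, 12]
Count of evens = 6
Final answer: 6


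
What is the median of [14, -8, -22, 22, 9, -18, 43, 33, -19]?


First, sort the list: [-22, -19, -18, -8, 9, 14, 22, 33, 43]
The list has 9 elements (odd count).
The middle index is 4 (0-based), and the element there is 9.
Final answer: 9


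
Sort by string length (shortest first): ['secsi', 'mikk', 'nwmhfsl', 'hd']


Compute lengths:
  'secsi' has length 5
  'mikk' has length 4
  'nwmhfsl' has length 7
  'hd' has length 2
Lengths in increasing order: 2 < 4 < 5 < 7
Listing the words in that order gives the answer.
Final answer: ['hd', 'mikk', 'secsi', 'nwmhfsl']


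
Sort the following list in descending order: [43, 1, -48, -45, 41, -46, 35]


Original list: [43, 1, -48, -45, 41, -46, 35]
Repeatedly take the largest remaining element:
  Remaining [43, 1, -48, -45, 41, -46, 35] -> largest is 43
  Remaining [1, -48, -45, 41, -46, 35] -> largest is 41
  Remaining [1, -48, -45, -46, 35] -> largest is 35
  Remaining [1, -48, -45, -46] -> largest is 1
  Remaining [-48, -45, -46] -> largest is -45
  Remaining [-48, -46] -> largest is -46
  Remaining [-48] -> largest is -48
Collecting the picks in order gives the descending list.
Final answer: [43, 41, 35, 1, -45, -46, -48]


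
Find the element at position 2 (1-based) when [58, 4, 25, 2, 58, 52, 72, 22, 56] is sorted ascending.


Sort ascending: [2, 4, 22, 25, 52, 56, 58, 58, 72]
The 2nd element (1-indexed) is at index 1.
Value = 4
Final answer: 4


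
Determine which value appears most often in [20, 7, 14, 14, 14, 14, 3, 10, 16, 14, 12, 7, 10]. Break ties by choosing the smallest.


Count the frequency of each value:
  3 appears 1 time(s)
  7 appears 2 time(s)
  10 appears 2 time(s)
  12 appears 1 time(s)
  14 appears 5 time(s)
  16 appears 1 time(s)
  20 appears 1 time(s)
Maximum frequency is 5.
Only 14 reaches that frequency, so it is the mode.
Final answer: 14


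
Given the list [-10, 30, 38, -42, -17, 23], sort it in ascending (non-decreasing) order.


Original list: [-10, 30, 38, -42, -17, 23]
Repeatedly take the smallest remaining element:
  Remaining [-10, 30, 38, -42, -17, 23] -> smallest is -42
  Remaining [-10, 30, 38, -17, 23] -> smallest is -17
  Remaining [-10, 30, 38, 23] -> smallest is -10
  Remaining [30, 38, 23] -> smallest is 23
  Remaining [30, 38] -> smallest is 30
  Remaining [38] -> smallest is 38
Collecting the picks in order gives the sorted list.
Final answer: [-42, -17, -10, 23, 30, 38]


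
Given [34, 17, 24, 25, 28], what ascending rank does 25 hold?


Sort ascending: [17, 24, 25, 28, 34]
Find 25 in the sorted list.
25 is at position 3 (1-indexed).
Final answer: 3


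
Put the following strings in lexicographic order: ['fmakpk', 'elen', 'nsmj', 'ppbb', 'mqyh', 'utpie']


Compare strings character by character (the first differing letter decides):
  'elen' < 'fmakpk' since 'e' < 'f' at position 1
  'fmakpk' < 'mqyh' since 'f' < 'm' at position 1
  'mqyh' < 'nsmj' since 'm' < 'n' at position 1
  'nsmj' < 'ppbb' since 'n' < 'p' at position 1
  'ppbb' < 'utpie' since 'p' < 'u' at position 1
Chaining these comparisons gives the alphabetical order.
Final answer: ['elen', 'fmakpk', 'mqyh', 'nsmj', 'ppbb', 'utpie']


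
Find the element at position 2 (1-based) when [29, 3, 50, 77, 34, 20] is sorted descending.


Sort descending: [77, 50, 34, 29, 20, 3]
The 2nd element (1-indexed) is at index 1.
Value = 50
Final answer: 50


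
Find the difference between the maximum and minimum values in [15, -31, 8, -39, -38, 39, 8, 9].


Maximum value: 39
Minimum value: -39
Range = 39 - (-39) = 78
Final answer: 78


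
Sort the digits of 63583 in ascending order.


The number 63583 has digits: 6, 3, 5, 8, 3
Sorted: 3, 3, 5, 6, 8
Joining the sorted digits gives the result.
Final answer: 33568


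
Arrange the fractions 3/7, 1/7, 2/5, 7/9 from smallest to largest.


Convert to decimal for comparison:
  3/7 = 0.4286
  1/7 = 0.1429
  2/5 = 0.4
  7/9 = 0.7778
Decimals in increasing order: 0.1429 < 0.4 < 0.4286 < 0.7778
Writing each back as its fraction gives the sorted order.
Final answer: 1/7, 2/5, 3/7, 7/9


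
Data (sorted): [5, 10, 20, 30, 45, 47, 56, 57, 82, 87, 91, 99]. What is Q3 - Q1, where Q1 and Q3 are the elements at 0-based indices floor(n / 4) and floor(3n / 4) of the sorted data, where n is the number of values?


The data has n = 12 elements.
Q1 index = floor(12 / 4) = floor(3) = 3; Q3 index = floor(3 * 12 / 4) = floor(9) = 9
Q1 = element at index 3 = 30
Q3 = element at index 9 = 87
IQR = 87 - 30 = 57
Final answer: 57


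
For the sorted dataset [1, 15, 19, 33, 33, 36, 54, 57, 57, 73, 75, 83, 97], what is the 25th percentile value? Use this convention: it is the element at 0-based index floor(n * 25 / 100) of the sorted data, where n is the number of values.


The dataset has n = 13 elements.
Index = floor(13 * 25 / 100) = floor(325 / 100) = floor(3.25) = 3
Counting from index 0 in the sorted data, the element at index 3 is 33.
Final answer: 33


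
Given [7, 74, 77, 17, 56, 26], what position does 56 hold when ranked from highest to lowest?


Sort descending: [77, 74, 56, 26, 17, 7]
Find 56 in the sorted list.
56 is at position 3.
Final answer: 3


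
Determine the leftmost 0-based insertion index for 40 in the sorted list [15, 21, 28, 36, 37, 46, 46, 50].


List is sorted: [15, 21, 28, 36, 37, 46, 46, 50]
We need the leftmost position where 40 can be inserted, i.e. the first index whose element is >= 40 (or the end of the list if none is).
Binary search with low=0, high=8 (0-based indices):
  low=0, high=8, mid=4: a[4]=37 < 40, so low = 5
  low=5, high=8, mid=6: a[6]=46 >= 40, so high = 6
  low=5, high=6, mid=5: a[5]=46 >= 40, so high = 5
Now low = high = 5, so the insertion index is 5.
Final answer: 5


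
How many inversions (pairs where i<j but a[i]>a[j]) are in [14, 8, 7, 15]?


For each element, count the later elements that are smaller than it:
  14 (index 0): smaller elements after it = [8, 7] -> 2
  8 (index 1): smaller elements after it = [7] -> 1
  7 (index 2): smaller elements after it = [] -> 0
Total inversions = 2 + 1 + 0 = 3
Final answer: 3


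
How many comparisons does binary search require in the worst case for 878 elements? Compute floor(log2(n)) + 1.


Binary search halves the search space each step.
Maximum comparisons = floor(log2(878)) + 1
log2(878) = 9.7781
floor(log2(878)) = 9, so 9 + 1 = 10
Final answer: 10


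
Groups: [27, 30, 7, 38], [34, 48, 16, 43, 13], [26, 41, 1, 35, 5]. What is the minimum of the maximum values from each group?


Find max of each group:
  Group 1: [27, 30, 7, 38] -> max = 38
  Group 2: [34, 48, 16, 43, 13] -> max = 48
  Group 3: [26, 41, 1, 35, 5] -> max = 41
Maxes: [38, 48, 41]
Minimum of maxes = 38
Final answer: 38


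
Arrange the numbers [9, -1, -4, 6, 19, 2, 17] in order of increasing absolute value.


Compute absolute values:
  |9| = 9
  |-1| = 1
  |-4| = 4
  |6| = 6
  |19| = 19
  |2| = 2
  |17| = 17
Absolute values in increasing order: 1 < 2 < 4 < 6 < 9 < 17 < 19
Listing the original numbers in that order gives the answer.
Final answer: [-1, 2, -4, 6, 9, 17, 19]


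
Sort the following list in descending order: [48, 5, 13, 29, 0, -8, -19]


Original list: [48, 5, 13, 29, 0, -8, -19]
Repeatedly take the largest remaining element:
  Remaining [48, 5, 13, 29, 0, -8, -19] -> largest is 48
  Remaining [5, 13, 29, 0, -8, -19] -> largest is 29
  Remaining [5, 13, 0, -8, -19] -> largest is 13
  Remaining [5, 0, -8, -19] -> largest is 5
  Remaining [0, -8, -19] -> largest is 0
  Remaining [-8, -19] -> largest is -8
  Remaining [-19] -> largest is -19
Collecting the picks in order gives the descending list.
Final answer: [48, 29, 13, 5, 0, -8, -19]


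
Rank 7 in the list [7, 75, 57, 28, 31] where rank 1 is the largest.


Sort descending: [75, 57, 31, 28, 7]
Find 7 in the sorted list.
7 is at position 5.
Final answer: 5


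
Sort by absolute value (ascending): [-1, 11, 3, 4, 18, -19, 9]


Compute absolute values:
  |-1| = 1
  |11| = 11
  |3| = 3
  |4| = 4
  |18| = 18
  |-19| = 19
  |9| = 9
Absolute values in increasing order: 1 < 3 < 4 < 9 < 11 < 18 < 19
Listing the original numbers in that order gives the answer.
Final answer: [-1, 3, 4, 9, 11, 18, -19]


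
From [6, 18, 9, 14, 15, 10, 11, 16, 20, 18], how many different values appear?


List all unique values:
Distinct values: [6, 9, 10, 11, 14, 15, 16, 18, 20]
Count = 9
Final answer: 9


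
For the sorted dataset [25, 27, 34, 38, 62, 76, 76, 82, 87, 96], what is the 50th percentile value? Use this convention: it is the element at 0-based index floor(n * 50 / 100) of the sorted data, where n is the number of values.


The dataset has n = 10 elements.
Index = floor(10 * 50 / 100) = floor(500 / 100) = floor(5) = 5
Counting from index 0 in the sorted data, the element at index 5 is 76.
Final answer: 76


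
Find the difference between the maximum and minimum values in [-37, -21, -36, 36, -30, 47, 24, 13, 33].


Maximum value: 47
Minimum value: -37
Range = 47 - (-37) = 84
Final answer: 84


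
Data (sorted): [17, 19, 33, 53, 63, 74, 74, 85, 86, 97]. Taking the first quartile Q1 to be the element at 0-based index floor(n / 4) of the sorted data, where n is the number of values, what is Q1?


The list has n = 10 elements.
Q1 index = floor(10 / 4) = floor(2.5) = 2
Counting from index 0 in the sorted data, the element at index 2 is 33.
Final answer: 33


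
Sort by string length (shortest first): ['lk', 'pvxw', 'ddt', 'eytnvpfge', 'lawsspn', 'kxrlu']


Compute lengths:
  'lk' has length 2
  'pvxw' has length 4
  'ddt' has length 3
  'eytnvpfge' has length 9
  'lawsspn' has length 7
  'kxrlu' has length 5
Lengths in increasing order: 2 < 3 < 4 < 5 < 7 < 9
Listing the words in that order gives the answer.
Final answer: ['lk', 'ddt', 'pvxw', 'kxrlu', 'lawsspn', 'eytnvpfge']


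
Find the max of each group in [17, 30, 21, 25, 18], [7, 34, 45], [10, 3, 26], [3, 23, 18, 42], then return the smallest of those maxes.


Find max of each group:
  Group 1: [17, 30, 21, 25, 18] -> max = 30
  Group 2: [7, 34, 45] -> max = 45
  Group 3: [10, 3, 26] -> max = 26
  Group 4: [3, 23, 18, 42] -> max = 42
Maxes: [30, 45, 26, 42]
Minimum of maxes = 26
Final answer: 26


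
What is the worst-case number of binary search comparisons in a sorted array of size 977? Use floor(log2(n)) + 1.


Binary search halves the search space each step.
Maximum comparisons = floor(log2(977)) + 1
log2(977) = 9.9322
floor(log2(977)) = 9, so 9 + 1 = 10
Final answer: 10


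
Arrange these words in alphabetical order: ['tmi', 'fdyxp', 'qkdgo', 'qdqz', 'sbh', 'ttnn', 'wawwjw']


Compare strings character by character (the first differing letter decides):
  'fdyxp' < 'qdqz' since 'f' < 'q' at position 1
  'qdqz' < 'qkdgo' since 'd' < 'k' at position 2
  'qkdgo' < 'sbh' since 'q' < 's' at position 1
  'sbh' < 'tmi' since 's' < 't' at position 1
  'tmi' < 'ttnn' since 'm' < 't' at position 2
  'ttnn' < 'wawwjw' since 't' < 'w' at position 1
Chaining these comparisons gives the alphabetical order.
Final answer: ['fdyxp', 'qdqz', 'qkdgo', 'sbh', 'tmi', 'ttnn', 'wawwjw']


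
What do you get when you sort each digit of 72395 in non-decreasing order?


The number 72395 has digits: 7, 2, 3, 9, 5
Sorted: 2, 3, 5, 7, 9
Joining the sorted digits gives the result.
Final answer: 23579


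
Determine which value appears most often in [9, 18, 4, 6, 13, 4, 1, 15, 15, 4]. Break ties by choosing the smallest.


Count the frequency of each value:
  1 appears 1 time(s)
  4 appears 3 time(s)
  6 appears 1 time(s)
  9 appears 1 time(s)
  13 appears 1 time(s)
  15 appears 2 time(s)
  18 appears 1 time(s)
Maximum frequency is 3.
Only 4 reaches that frequency, so it is the mode.
Final answer: 4


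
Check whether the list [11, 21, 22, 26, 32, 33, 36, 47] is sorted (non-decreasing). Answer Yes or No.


Check consecutive pairs:
  11 <= 21? True
  21 <= 22? True
  22 <= 26? True
  26 <= 32? True
  32 <= 33? True
  33 <= 36? True
  36 <= 47? True
Every consecutive pair is in order, so the list is non-decreasing.
Final answer: Yes


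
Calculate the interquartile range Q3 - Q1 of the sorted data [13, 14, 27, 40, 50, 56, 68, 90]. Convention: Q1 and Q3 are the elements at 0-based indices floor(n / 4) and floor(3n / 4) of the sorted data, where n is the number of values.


The data has n = 8 elements.
Q1 index = floor(8 / 4) = floor(2) = 2; Q3 index = floor(3 * 8 / 4) = floor(6) = 6
Q1 = element at index 2 = 27
Q3 = element at index 6 = 68
IQR = 68 - 27 = 41
Final answer: 41


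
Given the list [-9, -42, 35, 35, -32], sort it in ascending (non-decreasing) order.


Original list: [-9, -42, 35, 35, -32]
Repeatedly take the smallest remaining element:
  Remaining [-9, -42, 35, 35, -32] -> smallest is -42
  Remaining [-9, 35, 35, -32] -> smallest is -32
  Remaining [-9, 35, 35] -> smallest is -9
  Remaining [35, 35] -> smallest is 35
  Remaining [35] -> smallest is 35
Collecting the picks in order gives the sorted list.
Final answer: [-42, -32, -9, 35, 35]


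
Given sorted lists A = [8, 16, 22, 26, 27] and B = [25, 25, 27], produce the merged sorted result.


List A: [8, 16, 22, 26, 27]
List B: [25, 25, 27]
Repeatedly compare the front elements and take the smaller:
  8 vs 25 -> take 8
  16 vs 25 -> take 16
  22 vs 25 -> take 22
  26 vs 25 -> take 25
  26 vs 25 -> take 25
  26 vs 27 -> take 26
  27 vs 27 -> take 27
  A is exhausted; append the rest of B: [27]
Final answer: [8, 16, 22, 25, 25, 26, 27, 27]


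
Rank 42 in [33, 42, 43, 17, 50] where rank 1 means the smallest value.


Sort ascending: [17, 33, 42, 43, 50]
Find 42 in the sorted list.
42 is at position 3 (1-indexed).
Final answer: 3


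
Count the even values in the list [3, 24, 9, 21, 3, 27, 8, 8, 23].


Check each element:
  3 is odd
  24 is even
  9 is odd
  21 is odd
  3 is odd
  27 is odd
  8 is even
  8 is even
  23 is odd
Evens: [24, 8, 8]
Count of evens = 3
Final answer: 3


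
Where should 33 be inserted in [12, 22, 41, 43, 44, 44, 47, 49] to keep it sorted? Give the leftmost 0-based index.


List is sorted: [12, 22, 41, 43, 44, 44, 47, 49]
We need the leftmost position where 33 can be inserted, i.e. the first index whose element is >= 33 (or the end of the list if none is).
Binary search with low=0, high=8 (0-based indices):
  low=0, high=8, mid=4: a[4]=44 >= 33, so high = 4
  low=0, high=4, mid=2: a[2]=41 >= 33, so high = 2
  low=0, high=2, mid=1: a[1]=22 < 33, so low = 2
Now low = high = 2, so the insertion index is 2.
Final answer: 2


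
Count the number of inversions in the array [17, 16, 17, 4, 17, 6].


For each element, count the later elements that are smaller than it:
  17 (index 0): smaller elements after it = [16, 4, 6] -> 3
  16 (index 1): smaller elements after it = [4, 6] -> 2
  17 (index 2): smaller elements after it = [4, 6] -> 2
  4 (index 3): smaller elements after it = [] -> 0
  17 (index 4): smaller elements after it = [6] -> 1
Total inversions = 3 + 2 + 2 + 0 + 1 = 8
Final answer: 8


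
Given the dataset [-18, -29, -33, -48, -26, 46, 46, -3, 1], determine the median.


First, sort the list: [-48, -33, -29, -26, -18, -3, 1, 46, 46]
The list has 9 elements (odd count).
The middle index is 4 (0-based), and the element there is -18.
Final answer: -18


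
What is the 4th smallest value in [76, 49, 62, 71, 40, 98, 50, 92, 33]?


Sort ascending: [33, 40, 49, 50, 62, 71, 76, 92, 98]
The 4th element (1-indexed) is at index 3.
Value = 50
Final answer: 50


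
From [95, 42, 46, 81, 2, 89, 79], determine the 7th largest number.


Sort descending: [95, 89, 81, 79, 46, 42, 2]
The 7th element (1-indexed) is at index 6.
Value = 2
Final answer: 2


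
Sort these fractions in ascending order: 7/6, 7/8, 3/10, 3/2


Convert to decimal for comparison:
  7/6 = 1.1667
  7/8 = 0.875
  3/10 = 0.3
  3/2 = 1.5
Decimals in increasing order: 0.3 < 0.875 < 1.1667 < 1.5
Writing each back as its fraction gives the sorted order.
Final answer: 3/10, 7/8, 7/6, 3/2


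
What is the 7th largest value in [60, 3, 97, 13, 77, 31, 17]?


Sort descending: [97, 77, 60, 31, 17, 13, 3]
The 7th element (1-indexed) is at index 6.
Value = 3
Final answer: 3


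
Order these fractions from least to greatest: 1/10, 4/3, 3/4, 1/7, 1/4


Convert to decimal for comparison:
  1/10 = 0.1
  4/3 = 1.3333
  3/4 = 0.75
  1/7 = 0.1429
  1/4 = 0.25
Decimals in increasing order: 0.1 < 0.1429 < 0.25 < 0.75 < 1.3333
Writing each back as its fraction gives the sorted order.
Final answer: 1/10, 1/7, 1/4, 3/4, 4/3


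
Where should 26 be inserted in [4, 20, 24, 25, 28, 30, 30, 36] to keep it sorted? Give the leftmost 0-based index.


List is sorted: [4, 20, 24, 25, 28, 30, 30, 36]
We need the leftmost position where 26 can be inserted, i.e. the first index whose element is >= 26 (or the end of the list if none is).
Binary search with low=0, high=8 (0-based indices):
  low=0, high=8, mid=4: a[4]=28 >= 26, so high = 4
  low=0, high=4, mid=2: a[2]=24 < 26, so low = 3
  low=3, high=4, mid=3: a[3]=25 < 26, so low = 4
Now low = high = 4, so the insertion index is 4.
Final answer: 4


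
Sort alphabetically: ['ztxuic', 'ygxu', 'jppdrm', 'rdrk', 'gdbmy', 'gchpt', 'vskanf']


Compare strings character by character (the first differing letter decides):
  'gchpt' < 'gdbmy' since 'c' < 'd' at position 2
  'gdbmy' < 'jppdrm' since 'g' < 'j' at position 1
  'jppdrm' < 'rdrk' since 'j' < 'r' at position 1
  'rdrk' < 'vskanf' since 'r' < 'v' at position 1
  'vskanf' < 'ygxu' since 'v' < 'y' at position 1
  'ygxu' < 'ztxuic' since 'y' < 'z' at position 1
Chaining these comparisons gives the alphabetical order.
Final answer: ['gchpt', 'gdbmy', 'jppdrm', 'rdrk', 'vskanf', 'ygxu', 'ztxuic']


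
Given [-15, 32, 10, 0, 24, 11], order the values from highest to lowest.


Original list: [-15, 32, 10, 0, 24, 11]
Repeatedly take the largest remaining element:
  Remaining [-15, 32, 10, 0, 24, 11] -> largest is 32
  Remaining [-15, 10, 0, 24, 11] -> largest is 24
  Remaining [-15, 10, 0, 11] -> largest is 11
  Remaining [-15, 10, 0] -> largest is 10
  Remaining [-15, 0] -> largest is 0
  Remaining [-15] -> largest is -15
Collecting the picks in order gives the descending list.
Final answer: [32, 24, 11, 10, 0, -15]


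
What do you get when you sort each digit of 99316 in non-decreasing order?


The number 99316 has digits: 9, 9, 3, 1, 6
Sorted: 1, 3, 6, 9, 9
Joining the sorted digits gives the result.
Final answer: 13699


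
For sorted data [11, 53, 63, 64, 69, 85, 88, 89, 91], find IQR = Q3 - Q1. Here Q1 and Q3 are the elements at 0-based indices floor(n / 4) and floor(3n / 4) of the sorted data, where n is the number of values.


The data has n = 9 elements.
Q1 index = floor(9 / 4) = floor(2.25) = 2; Q3 index = floor(3 * 9 / 4) = floor(6.75) = 6
Q1 = element at index 2 = 63
Q3 = element at index 6 = 88
IQR = 88 - 63 = 25
Final answer: 25


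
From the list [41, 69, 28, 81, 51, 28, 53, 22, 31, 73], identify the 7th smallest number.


Sort ascending: [22, 28, 28, 31, 41, 51, 53, 69, 73, 81]
The 7th element (1-indexed) is at index 6.
Value = 53
Final answer: 53


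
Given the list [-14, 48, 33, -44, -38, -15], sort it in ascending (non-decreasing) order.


Original list: [-14, 48, 33, -44, -38, -15]
Repeatedly take the smallest remaining element:
  Remaining [-14, 48, 33, -44, -38, -15] -> smallest is -44
  Remaining [-14, 48, 33, -38, -15] -> smallest is -38
  Remaining [-14, 48, 33, -15] -> smallest is -15
  Remaining [-14, 48, 33] -> smallest is -14
  Remaining [48, 33] -> smallest is 33
  Remaining [48] -> smallest is 48
Collecting the picks in order gives the sorted list.
Final answer: [-44, -38, -15, -14, 33, 48]


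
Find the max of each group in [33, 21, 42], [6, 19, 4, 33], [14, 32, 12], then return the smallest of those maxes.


Find max of each group:
  Group 1: [33, 21, 42] -> max = 42
  Group 2: [6, 19, 4, 33] -> max = 33
  Group 3: [14, 32, 12] -> max = 32
Maxes: [42, 33, 32]
Minimum of maxes = 32
Final answer: 32


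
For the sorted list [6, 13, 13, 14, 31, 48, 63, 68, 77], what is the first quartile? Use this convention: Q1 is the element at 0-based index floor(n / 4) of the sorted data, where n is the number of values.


The list has n = 9 elements.
Q1 index = floor(9 / 4) = floor(2.25) = 2
Counting from index 0 in the sorted data, the element at index 2 is 13.
Final answer: 13


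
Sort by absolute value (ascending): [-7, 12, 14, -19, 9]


Compute absolute values:
  |-7| = 7
  |12| = 12
  |14| = 14
  |-19| = 19
  |9| = 9
Absolute values in increasing order: 7 < 9 < 12 < 14 < 19
Listing the original numbers in that order gives the answer.
Final answer: [-7, 9, 12, 14, -19]


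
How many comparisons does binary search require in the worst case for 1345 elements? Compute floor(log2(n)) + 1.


Binary search halves the search space each step.
Maximum comparisons = floor(log2(1345)) + 1
log2(1345) = 10.3934
floor(log2(1345)) = 10, so 10 + 1 = 11
Final answer: 11


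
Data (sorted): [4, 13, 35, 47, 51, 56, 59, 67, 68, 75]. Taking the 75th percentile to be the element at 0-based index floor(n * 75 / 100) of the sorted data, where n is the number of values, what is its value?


The dataset has n = 10 elements.
Index = floor(10 * 75 / 100) = floor(750 / 100) = floor(7.5) = 7
Counting from index 0 in the sorted data, the element at index 7 is 67.
Final answer: 67


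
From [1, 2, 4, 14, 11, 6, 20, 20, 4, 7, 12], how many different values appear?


List all unique values:
Distinct values: [1, 2, 4, 6, 7, 11, 12, 14, 20]
Count = 9
Final answer: 9


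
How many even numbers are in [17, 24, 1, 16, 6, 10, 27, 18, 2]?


Check each element:
  17 is odd
  24 is even
  1 is odd
  16 is even
  6 is even
  10 is even
  27 is odd
  18 is even
  2 is even
Evens: [24, 16, 6, 10, 18, 2]
Count of evens = 6
Final answer: 6


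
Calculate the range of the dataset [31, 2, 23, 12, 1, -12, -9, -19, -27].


Maximum value: 31
Minimum value: -27
Range = 31 - (-27) = 58
Final answer: 58


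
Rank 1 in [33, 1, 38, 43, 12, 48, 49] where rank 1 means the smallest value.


Sort ascending: [1, 12, 33, 38, 43, 48, 49]
Find 1 in the sorted list.
1 is at position 1 (1-indexed).
Final answer: 1


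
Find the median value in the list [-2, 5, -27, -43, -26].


First, sort the list: [-43, -27, -26, -2, 5]
The list has 5 elements (odd count).
The middle index is 2 (0-based), and the element there is -26.
Final answer: -26


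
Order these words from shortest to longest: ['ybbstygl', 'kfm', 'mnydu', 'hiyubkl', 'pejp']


Compute lengths:
  'ybbstygl' has length 8
  'kfm' has length 3
  'mnydu' has length 5
  'hiyubkl' has length 7
  'pejp' has length 4
Lengths in increasing order: 3 < 4 < 5 < 7 < 8
Listing the words in that order gives the answer.
Final answer: ['kfm', 'pejp', 'mnydu', 'hiyubkl', 'ybbstygl']


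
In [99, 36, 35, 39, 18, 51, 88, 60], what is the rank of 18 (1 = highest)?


Sort descending: [99, 88, 60, 51, 39, 36, 35, 18]
Find 18 in the sorted list.
18 is at position 8.
Final answer: 8


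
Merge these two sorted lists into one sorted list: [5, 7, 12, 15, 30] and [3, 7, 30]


List A: [5, 7, 12, 15, 30]
List B: [3, 7, 30]
Repeatedly compare the front elements and take the smaller:
  5 vs 3 -> take 3
  5 vs 7 -> take 5
  7 vs 7 -> take 7
  12 vs 7 -> take 7
  12 vs 30 -> take 12
  15 vs 30 -> take 15
  30 vs 30 -> take 30
  A is exhausted; append the rest of B: [30]
Final answer: [3, 5, 7, 7, 12, 15, 30, 30]


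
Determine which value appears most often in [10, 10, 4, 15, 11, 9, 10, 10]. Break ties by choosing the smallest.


Count the frequency of each value:
  4 appears 1 time(s)
  9 appears 1 time(s)
  10 appears 4 time(s)
  11 appears 1 time(s)
  15 appears 1 time(s)
Maximum frequency is 4.
Only 10 reaches that frequency, so it is the mode.
Final answer: 10


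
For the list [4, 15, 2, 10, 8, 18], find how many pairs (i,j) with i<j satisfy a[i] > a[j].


For each element, count the later elements that are smaller than it:
  4 (index 0): smaller elements after it = [2] -> 1
  15 (index 1): smaller elements after it = [2, 10, 8] -> 3
  2 (index 2): smaller elements after it = [] -> 0
  10 (index 3): smaller elements after it = [8] -> 1
  8 (index 4): smaller elements after it = [] -> 0
Total inversions = 1 + 3 + 0 + 1 + 0 = 5
Final answer: 5


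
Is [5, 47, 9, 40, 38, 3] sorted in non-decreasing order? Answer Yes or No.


Check consecutive pairs:
  5 <= 47? True
  47 <= 9? False
  9 <= 40? True
  40 <= 38? False
  38 <= 3? False
3 consecutive pair(s) are out of order, so the list is not sorted.
Final answer: No


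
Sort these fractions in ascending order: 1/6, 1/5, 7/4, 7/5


Convert to decimal for comparison:
  1/6 = 0.1667
  1/5 = 0.2
  7/4 = 1.75
  7/5 = 1.4
Decimals in increasing order: 0.1667 < 0.2 < 1.4 < 1.75
Writing each back as its fraction gives the sorted order.
Final answer: 1/6, 1/5, 7/5, 7/4


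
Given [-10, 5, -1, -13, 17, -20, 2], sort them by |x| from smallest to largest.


Compute absolute values:
  |-10| = 10
  |5| = 5
  |-1| = 1
  |-13| = 13
  |17| = 17
  |-20| = 20
  |2| = 2
Absolute values in increasing order: 1 < 2 < 5 < 10 < 13 < 17 < 20
Listing the original numbers in that order gives the answer.
Final answer: [-1, 2, 5, -10, -13, 17, -20]


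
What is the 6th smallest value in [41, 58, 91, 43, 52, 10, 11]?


Sort ascending: [10, 11, 41, 43, 52, 58, 91]
The 6th element (1-indexed) is at index 5.
Value = 58
Final answer: 58


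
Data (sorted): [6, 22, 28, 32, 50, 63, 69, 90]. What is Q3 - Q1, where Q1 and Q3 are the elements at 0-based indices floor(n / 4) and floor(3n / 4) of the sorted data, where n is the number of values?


The data has n = 8 elements.
Q1 index = floor(8 / 4) = floor(2) = 2; Q3 index = floor(3 * 8 / 4) = floor(6) = 6
Q1 = element at index 2 = 28
Q3 = element at index 6 = 69
IQR = 69 - 28 = 41
Final answer: 41


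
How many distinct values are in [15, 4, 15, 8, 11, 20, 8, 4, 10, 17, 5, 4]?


List all unique values:
Distinct values: [4, 5, 8, 10, 11, 15, 17, 20]
Count = 8
Final answer: 8


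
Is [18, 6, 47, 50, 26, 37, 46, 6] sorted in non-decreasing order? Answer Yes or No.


Check consecutive pairs:
  18 <= 6? False
  6 <= 47? True
  47 <= 50? True
  50 <= 26? False
  26 <= 37? True
  37 <= 46? True
  46 <= 6? False
3 consecutive pair(s) are out of order, so the list is not sorted.
Final answer: No


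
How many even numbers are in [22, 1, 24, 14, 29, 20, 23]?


Check each element:
  22 is even
  1 is odd
  24 is even
  14 is even
  29 is odd
  20 is even
  23 is odd
Evens: [22, 24, 14, 20]
Count of evens = 4
Final answer: 4


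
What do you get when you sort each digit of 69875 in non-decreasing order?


The number 69875 has digits: 6, 9, 8, 7, 5
Sorted: 5, 6, 7, 8, 9
Joining the sorted digits gives the result.
Final answer: 56789


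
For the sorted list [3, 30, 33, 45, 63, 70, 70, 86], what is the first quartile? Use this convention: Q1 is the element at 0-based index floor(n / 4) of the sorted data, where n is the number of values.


The list has n = 8 elements.
Q1 index = floor(8 / 4) = floor(2) = 2
Counting from index 0 in the sorted data, the element at index 2 is 33.
Final answer: 33


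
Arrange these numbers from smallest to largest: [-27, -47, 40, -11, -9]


Original list: [-27, -47, 40, -11, -9]
Repeatedly take the smallest remaining element:
  Remaining [-27, -47, 40, -11, -9] -> smallest is -47
  Remaining [-27, 40, -11, -9] -> smallest is -27
  Remaining [40, -11, -9] -> smallest is -11
  Remaining [40, -9] -> smallest is -9
  Remaining [40] -> smallest is 40
Collecting the picks in order gives the sorted list.
Final answer: [-47, -27, -11, -9, 40]


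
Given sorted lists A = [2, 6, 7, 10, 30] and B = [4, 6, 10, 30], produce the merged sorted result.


List A: [2, 6, 7, 10, 30]
List B: [4, 6, 10, 30]
Repeatedly compare the front elements and take the smaller:
  2 vs 4 -> take 2
  6 vs 4 -> take 4
  6 vs 6 -> take 6
  7 vs 6 -> take 6
  7 vs 10 -> take 7
  10 vs 10 -> take 10
  30 vs 10 -> take 10
  30 vs 30 -> take 30
  A is exhausted; append the rest of B: [30]
Final answer: [2, 4, 6, 6, 7, 10, 10, 30, 30]


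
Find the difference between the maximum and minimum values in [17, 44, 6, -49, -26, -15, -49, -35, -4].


Maximum value: 44
Minimum value: -49
Range = 44 - (-49) = 93
Final answer: 93


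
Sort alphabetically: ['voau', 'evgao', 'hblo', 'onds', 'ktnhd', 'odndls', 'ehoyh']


Compare strings character by character (the first differing letter decides):
  'ehoyh' < 'evgao' since 'h' < 'v' at position 2
  'evgao' < 'hblo' since 'e' < 'h' at position 1
  'hblo' < 'ktnhd' since 'h' < 'k' at position 1
  'ktnhd' < 'odndls' since 'k' < 'o' at position 1
  'odndls' < 'onds' since 'd' < 'n' at position 2
  'onds' < 'voau' since 'o' < 'v' at position 1
Chaining these comparisons gives the alphabetical order.
Final answer: ['ehoyh', 'evgao', 'hblo', 'ktnhd', 'odndls', 'onds', 'voau']


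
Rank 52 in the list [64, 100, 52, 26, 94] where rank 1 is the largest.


Sort descending: [100, 94, 64, 52, 26]
Find 52 in the sorted list.
52 is at position 4.
Final answer: 4


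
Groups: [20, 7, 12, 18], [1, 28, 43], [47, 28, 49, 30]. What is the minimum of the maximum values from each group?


Find max of each group:
  Group 1: [20, 7, 12, 18] -> max = 20
  Group 2: [1, 28, 43] -> max = 43
  Group 3: [47, 28, 49, 30] -> max = 49
Maxes: [20, 43, 49]
Minimum of maxes = 20
Final answer: 20


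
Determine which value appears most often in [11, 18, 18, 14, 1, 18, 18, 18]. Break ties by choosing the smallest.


Count the frequency of each value:
  1 appears 1 time(s)
  11 appears 1 time(s)
  14 appears 1 time(s)
  18 appears 5 time(s)
Maximum frequency is 5.
Only 18 reaches that frequency, so it is the mode.
Final answer: 18


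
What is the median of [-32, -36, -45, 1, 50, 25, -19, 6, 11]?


First, sort the list: [-45, -36, -32, -19, 1, 6, 11, 25, 50]
The list has 9 elements (odd count).
The middle index is 4 (0-based), and the element there is 1.
Final answer: 1


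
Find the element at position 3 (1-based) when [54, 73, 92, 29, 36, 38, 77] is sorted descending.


Sort descending: [92, 77, 73, 54, 38, 36, 29]
The 3rd element (1-indexed) is at index 2.
Value = 73
Final answer: 73


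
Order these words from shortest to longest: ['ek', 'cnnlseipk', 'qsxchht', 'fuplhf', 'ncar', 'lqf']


Compute lengths:
  'ek' has length 2
  'cnnlseipk' has length 9
  'qsxchht' has length 7
  'fuplhf' has length 6
  'ncar' has length 4
  'lqf' has length 3
Lengths in increasing order: 2 < 3 < 4 < 6 < 7 < 9
Listing the words in that order gives the answer.
Final answer: ['ek', 'lqf', 'ncar', 'fuplhf', 'qsxchht', 'cnnlseipk']


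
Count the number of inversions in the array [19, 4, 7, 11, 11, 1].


For each element, count the later elements that are smaller than it:
  19 (index 0): smaller elements after it = [4, 7, 11, 11, 1] -> 5
  4 (index 1): smaller elements after it = [1] -> 1
  7 (index 2): smaller elements after it = [1] -> 1
  11 (index 3): smaller elements after it = [1] -> 1
  11 (index 4): smaller elements after it = [1] -> 1
Total inversions = 5 + 1 + 1 + 1 + 1 = 9
Final answer: 9


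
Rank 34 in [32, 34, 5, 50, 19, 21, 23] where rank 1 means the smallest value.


Sort ascending: [5, 19, 21, 23, 32, 34, 50]
Find 34 in the sorted list.
34 is at position 6 (1-indexed).
Final answer: 6


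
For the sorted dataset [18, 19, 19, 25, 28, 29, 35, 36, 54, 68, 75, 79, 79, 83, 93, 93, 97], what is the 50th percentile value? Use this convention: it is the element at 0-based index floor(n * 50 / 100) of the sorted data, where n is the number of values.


The dataset has n = 17 elements.
Index = floor(17 * 50 / 100) = floor(850 / 100) = floor(8.5) = 8
Counting from index 0 in the sorted data, the element at index 8 is 54.
Final answer: 54


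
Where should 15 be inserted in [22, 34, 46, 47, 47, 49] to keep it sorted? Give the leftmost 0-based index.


List is sorted: [22, 34, 46, 47, 47, 49]
We need the leftmost position where 15 can be inserted, i.e. the first index whose element is >= 15 (or the end of the list if none is).
Binary search with low=0, high=6 (0-based indices):
  low=0, high=6, mid=3: a[3]=47 >= 15, so high = 3
  low=0, high=3, mid=1: a[1]=34 >= 15, so high = 1
  low=0, high=1, mid=0: a[0]=22 >= 15, so high = 0
Now low = high = 0, so the insertion index is 0.
Final answer: 0
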